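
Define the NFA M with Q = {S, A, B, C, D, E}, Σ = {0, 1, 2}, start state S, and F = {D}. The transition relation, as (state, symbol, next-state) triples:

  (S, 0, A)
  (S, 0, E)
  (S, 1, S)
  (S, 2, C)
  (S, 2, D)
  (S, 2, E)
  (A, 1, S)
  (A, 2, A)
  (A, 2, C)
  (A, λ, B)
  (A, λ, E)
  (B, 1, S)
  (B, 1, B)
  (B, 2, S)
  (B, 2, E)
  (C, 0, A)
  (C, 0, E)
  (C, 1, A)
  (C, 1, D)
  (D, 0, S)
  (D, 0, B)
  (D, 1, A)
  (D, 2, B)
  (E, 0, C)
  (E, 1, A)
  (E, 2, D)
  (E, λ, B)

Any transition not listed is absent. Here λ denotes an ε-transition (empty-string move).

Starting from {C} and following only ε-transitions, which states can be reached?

{C}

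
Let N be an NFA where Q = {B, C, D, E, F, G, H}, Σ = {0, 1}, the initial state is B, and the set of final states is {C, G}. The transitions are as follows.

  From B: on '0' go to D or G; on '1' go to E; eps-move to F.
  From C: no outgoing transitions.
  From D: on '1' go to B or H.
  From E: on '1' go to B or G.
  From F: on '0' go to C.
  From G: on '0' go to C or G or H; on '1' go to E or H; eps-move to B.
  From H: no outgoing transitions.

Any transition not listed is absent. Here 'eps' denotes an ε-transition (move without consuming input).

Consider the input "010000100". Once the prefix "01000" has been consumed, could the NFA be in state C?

Start: ε-closure({B}) = {B, F}.
Read '0': B→{D, G}, F→{C}; union {C, D, G}; ε-closure = {B, C, D, F, G}.
Read '1': B→{E}, C→∅, D→{B, H}, F→∅, G→{E, H}; union {B, E, H}; ε-closure = {B, E, F, H}.
Read '0': B→{D, G}, E→∅, F→{C}, H→∅; union {C, D, G}; ε-closure = {B, C, D, F, G}.
Read '0': B→{D, G}, C→∅, D→∅, F→{C}, G→{C, G, H}; union {C, D, G, H}; ε-closure = {B, C, D, F, G, H}.
Read '0': B→{D, G}, C→∅, D→∅, F→{C}, G→{C, G, H}, H→∅; union {C, D, G, H}; ε-closure = {B, C, D, F, G, H}.
State C is in {B, C, D, F, G, H}.

Yes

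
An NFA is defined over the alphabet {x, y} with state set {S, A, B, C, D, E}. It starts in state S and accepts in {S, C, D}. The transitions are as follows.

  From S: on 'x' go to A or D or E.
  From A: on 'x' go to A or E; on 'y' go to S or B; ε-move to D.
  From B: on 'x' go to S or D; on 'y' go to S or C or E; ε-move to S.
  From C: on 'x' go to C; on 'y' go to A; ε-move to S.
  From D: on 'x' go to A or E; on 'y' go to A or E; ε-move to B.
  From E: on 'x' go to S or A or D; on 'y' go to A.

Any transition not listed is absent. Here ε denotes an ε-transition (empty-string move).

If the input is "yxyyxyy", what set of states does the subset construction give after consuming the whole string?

Start in {S}.
Read 'y': S→∅; now ∅.
The set is empty and remains empty for the remaining 6 symbols.

∅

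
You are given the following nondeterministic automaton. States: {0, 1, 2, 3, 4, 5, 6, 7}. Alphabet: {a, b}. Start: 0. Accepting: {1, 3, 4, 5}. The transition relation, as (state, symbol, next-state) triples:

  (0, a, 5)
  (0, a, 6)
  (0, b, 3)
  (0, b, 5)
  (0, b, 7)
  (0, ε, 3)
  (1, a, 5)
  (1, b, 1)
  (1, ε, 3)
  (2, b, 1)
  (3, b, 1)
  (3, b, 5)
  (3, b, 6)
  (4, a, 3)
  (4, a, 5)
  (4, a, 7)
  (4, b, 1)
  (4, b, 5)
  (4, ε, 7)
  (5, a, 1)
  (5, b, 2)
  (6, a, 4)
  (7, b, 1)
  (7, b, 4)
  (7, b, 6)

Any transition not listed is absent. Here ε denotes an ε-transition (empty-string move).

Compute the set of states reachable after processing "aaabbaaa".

Start: ε-closure({0}) = {0, 3}.
Read 'a': 0→{5, 6}, 3→∅; now {5, 6}.
Read 'a': 5→{1}, 6→{4}; union {1, 4}; ε-closure = {1, 3, 4, 7}.
Read 'a': 1→{5}, 3→∅, 4→{3, 5, 7}, 7→∅; now {3, 5, 7}.
Read 'b': 3→{1, 5, 6}, 5→{2}, 7→{1, 4, 6}; union {1, 2, 4, 5, 6}; ε-closure = {1, 2, 3, 4, 5, 6, 7}.
Read 'b': 1→{1}, 2→{1}, 3→{1, 5, 6}, 4→{1, 5}, 5→{2}, 6→∅, 7→{1, 4, 6}; union {1, 2, 4, 5, 6}; ε-closure = {1, 2, 3, 4, 5, 6, 7}.
Read 'a': 1→{5}, 2→∅, 3→∅, 4→{3, 5, 7}, 5→{1}, 6→{4}, 7→∅; now {1, 3, 4, 5, 7}.
Read 'a': 1→{5}, 3→∅, 4→{3, 5, 7}, 5→{1}, 7→∅; now {1, 3, 5, 7}.
Read 'a': 1→{5}, 3→∅, 5→{1}, 7→∅; union {1, 5}; ε-closure = {1, 3, 5}.

{1, 3, 5}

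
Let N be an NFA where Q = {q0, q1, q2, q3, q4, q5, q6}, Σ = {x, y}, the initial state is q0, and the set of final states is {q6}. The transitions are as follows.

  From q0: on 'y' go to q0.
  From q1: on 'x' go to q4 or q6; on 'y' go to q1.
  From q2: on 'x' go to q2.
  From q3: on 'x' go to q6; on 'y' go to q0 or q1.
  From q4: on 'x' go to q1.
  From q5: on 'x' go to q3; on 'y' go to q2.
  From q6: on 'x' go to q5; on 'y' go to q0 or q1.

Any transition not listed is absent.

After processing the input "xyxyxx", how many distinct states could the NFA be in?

0

Start in {q0}.
Read 'x': {q0} → ∅.
The set is empty and remains empty for the remaining 5 symbols.
That set has 0 states.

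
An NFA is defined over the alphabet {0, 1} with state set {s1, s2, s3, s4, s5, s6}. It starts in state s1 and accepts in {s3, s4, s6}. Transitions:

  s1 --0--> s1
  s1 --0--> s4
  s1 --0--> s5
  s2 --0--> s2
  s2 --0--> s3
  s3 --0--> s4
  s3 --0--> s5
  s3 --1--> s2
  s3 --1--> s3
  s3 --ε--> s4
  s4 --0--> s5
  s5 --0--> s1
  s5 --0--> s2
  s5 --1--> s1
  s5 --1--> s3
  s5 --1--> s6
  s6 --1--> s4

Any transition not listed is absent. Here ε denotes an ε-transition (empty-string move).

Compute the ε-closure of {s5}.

{s5}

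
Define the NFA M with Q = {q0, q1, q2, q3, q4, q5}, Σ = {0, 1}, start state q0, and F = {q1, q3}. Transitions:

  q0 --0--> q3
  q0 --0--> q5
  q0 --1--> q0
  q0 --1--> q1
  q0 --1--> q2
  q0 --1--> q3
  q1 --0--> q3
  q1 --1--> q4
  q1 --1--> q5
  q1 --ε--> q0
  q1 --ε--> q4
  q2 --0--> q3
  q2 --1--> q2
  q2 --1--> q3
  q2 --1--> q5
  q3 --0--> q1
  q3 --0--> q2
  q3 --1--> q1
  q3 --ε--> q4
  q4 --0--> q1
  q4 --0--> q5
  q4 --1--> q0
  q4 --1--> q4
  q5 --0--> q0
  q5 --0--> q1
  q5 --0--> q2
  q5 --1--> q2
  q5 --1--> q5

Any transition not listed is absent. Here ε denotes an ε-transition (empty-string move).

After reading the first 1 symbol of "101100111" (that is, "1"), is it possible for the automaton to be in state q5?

No

Start in {q0}.
Read '1': {q0} → {q0, q1, q2, q3, q4}.
State q5 is not in {q0, q1, q2, q3, q4}.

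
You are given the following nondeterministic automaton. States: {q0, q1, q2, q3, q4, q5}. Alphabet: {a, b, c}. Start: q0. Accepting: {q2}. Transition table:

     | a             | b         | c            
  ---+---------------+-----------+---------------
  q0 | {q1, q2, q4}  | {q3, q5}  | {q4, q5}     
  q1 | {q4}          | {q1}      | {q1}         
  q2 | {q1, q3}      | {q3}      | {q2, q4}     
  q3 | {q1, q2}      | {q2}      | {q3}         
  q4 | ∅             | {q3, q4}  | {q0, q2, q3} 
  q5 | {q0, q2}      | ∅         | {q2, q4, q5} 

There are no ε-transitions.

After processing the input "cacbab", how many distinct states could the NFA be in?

Start in {q0}.
Read 'c': q0→{q4, q5}; now {q4, q5}.
Read 'a': q4→∅, q5→{q0, q2}; now {q0, q2}.
Read 'c': q0→{q4, q5}, q2→{q2, q4}; now {q2, q4, q5}.
Read 'b': q2→{q3}, q4→{q3, q4}, q5→∅; now {q3, q4}.
Read 'a': q3→{q1, q2}, q4→∅; now {q1, q2}.
Read 'b': q1→{q1}, q2→{q3}; now {q1, q3}.
That set has 2 states.

2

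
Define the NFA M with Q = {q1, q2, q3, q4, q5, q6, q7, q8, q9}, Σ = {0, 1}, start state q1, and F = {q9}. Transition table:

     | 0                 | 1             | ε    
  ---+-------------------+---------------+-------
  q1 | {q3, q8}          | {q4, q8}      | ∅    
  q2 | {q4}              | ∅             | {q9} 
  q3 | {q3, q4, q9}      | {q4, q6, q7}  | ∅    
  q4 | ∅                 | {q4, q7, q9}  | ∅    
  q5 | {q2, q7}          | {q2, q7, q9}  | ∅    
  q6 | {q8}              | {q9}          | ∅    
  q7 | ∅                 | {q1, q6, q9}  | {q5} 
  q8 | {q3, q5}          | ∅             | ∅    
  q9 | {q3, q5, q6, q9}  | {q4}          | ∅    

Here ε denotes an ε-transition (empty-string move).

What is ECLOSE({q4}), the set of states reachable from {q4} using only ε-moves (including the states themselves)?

Begin with {q4}.
No ε-moves leave this set, so the closure equals the set itself.

{q4}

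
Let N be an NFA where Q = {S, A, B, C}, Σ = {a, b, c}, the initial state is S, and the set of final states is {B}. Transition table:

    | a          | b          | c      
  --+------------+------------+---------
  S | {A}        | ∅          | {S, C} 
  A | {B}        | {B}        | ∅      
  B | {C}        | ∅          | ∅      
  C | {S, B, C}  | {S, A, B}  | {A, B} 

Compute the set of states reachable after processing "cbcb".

{S, A, B}

Start in {S}.
Read 'c': S→{S, C}; now {S, C}.
Read 'b': S→∅, C→{S, A, B}; now {S, A, B}.
Read 'c': S→{S, C}, A→∅, B→∅; now {S, C}.
Read 'b': S→∅, C→{S, A, B}; now {S, A, B}.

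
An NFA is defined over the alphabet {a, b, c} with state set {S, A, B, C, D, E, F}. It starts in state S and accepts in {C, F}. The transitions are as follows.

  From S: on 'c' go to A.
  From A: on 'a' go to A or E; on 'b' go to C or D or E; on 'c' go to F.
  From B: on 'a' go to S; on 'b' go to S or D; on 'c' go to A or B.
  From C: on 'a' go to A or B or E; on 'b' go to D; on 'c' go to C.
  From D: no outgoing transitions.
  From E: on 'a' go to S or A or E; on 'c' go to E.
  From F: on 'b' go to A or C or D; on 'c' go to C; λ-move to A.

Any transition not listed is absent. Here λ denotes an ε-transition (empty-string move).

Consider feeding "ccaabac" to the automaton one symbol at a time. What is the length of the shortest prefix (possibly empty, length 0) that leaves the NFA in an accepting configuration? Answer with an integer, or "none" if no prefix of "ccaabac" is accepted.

2

Start in {S}.
Read 'c': {S} → {A}.
Read 'c': {A} → {A, F}.
None of the earlier sets intersect F, but {A, F} does.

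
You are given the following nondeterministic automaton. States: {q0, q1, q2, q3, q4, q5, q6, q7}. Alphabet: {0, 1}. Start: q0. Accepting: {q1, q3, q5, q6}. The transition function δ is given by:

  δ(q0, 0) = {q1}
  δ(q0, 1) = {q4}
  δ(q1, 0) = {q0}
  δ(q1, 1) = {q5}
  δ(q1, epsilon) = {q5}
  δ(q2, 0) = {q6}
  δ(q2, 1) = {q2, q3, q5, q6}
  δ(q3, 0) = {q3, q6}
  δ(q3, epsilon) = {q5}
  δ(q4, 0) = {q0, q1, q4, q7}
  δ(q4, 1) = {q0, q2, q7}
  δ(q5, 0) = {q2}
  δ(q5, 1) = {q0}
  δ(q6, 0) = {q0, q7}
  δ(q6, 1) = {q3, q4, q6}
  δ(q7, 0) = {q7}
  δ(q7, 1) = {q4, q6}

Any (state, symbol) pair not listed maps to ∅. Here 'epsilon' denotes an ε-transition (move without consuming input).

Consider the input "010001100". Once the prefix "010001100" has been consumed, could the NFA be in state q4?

Yes

Start in {q0}.
Read '0': q0→{q1}; union {q1}; ε-closure = {q1, q5}.
Read '1': q1→{q5}, q5→{q0}; now {q0, q5}.
Read '0': q0→{q1}, q5→{q2}; union {q1, q2}; ε-closure = {q1, q2, q5}.
Read '0': q1→{q0}, q2→{q6}, q5→{q2}; now {q0, q2, q6}.
Read '0': q0→{q1}, q2→{q6}, q6→{q0, q7}; union {q0, q1, q6, q7}; ε-closure = {q0, q1, q5, q6, q7}.
Read '1': q0→{q4}, q1→{q5}, q5→{q0}, q6→{q3, q4, q6}, q7→{q4, q6}; now {q0, q3, q4, q5, q6}.
Read '1': q0→{q4}, q3→∅, q4→{q0, q2, q7}, q5→{q0}, q6→{q3, q4, q6}; union {q0, q2, q3, q4, q6, q7}; ε-closure = {q0, q2, q3, q4, q5, q6, q7}.
Read '0': q0→{q1}, q2→{q6}, q3→{q3, q6}, q4→{q0, q1, q4, q7}, q5→{q2}, q6→{q0, q7}, q7→{q7}; union {q0, q1, q2, q3, q4, q6, q7}; ε-closure = {q0, q1, q2, q3, q4, q5, q6, q7}.
Read '0': q0→{q1}, q1→{q0}, q2→{q6}, q3→{q3, q6}, q4→{q0, q1, q4, q7}, q5→{q2}, q6→{q0, q7}, q7→{q7}; union {q0, q1, q2, q3, q4, q6, q7}; ε-closure = {q0, q1, q2, q3, q4, q5, q6, q7}.
State q4 is in {q0, q1, q2, q3, q4, q5, q6, q7}.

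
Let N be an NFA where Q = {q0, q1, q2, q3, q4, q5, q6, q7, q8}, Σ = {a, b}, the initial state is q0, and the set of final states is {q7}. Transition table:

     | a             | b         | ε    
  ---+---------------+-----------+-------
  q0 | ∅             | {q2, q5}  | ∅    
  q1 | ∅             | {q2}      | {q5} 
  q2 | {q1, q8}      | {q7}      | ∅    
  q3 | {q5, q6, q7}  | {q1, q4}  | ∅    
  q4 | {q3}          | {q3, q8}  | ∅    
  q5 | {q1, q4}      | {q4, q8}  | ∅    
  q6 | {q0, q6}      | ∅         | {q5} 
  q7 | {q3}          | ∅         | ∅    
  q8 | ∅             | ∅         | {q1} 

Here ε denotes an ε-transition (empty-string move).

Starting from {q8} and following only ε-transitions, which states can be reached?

{q1, q5, q8}

Begin with {q8}.
ε-move q8 → q1; add q1.
ε-move q1 → q5; add q5.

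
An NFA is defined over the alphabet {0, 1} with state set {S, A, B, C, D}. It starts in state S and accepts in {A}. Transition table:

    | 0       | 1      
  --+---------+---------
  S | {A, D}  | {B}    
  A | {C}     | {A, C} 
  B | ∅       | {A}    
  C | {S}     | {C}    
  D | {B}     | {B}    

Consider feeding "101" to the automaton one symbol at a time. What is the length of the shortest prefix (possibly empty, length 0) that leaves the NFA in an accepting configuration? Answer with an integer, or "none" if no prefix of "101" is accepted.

none

Start in {S}.
Read '1': {S} → {B}.
Read '0': {B} → ∅.
The set is empty and remains empty for the remaining 1 symbol.
No reachable set along the way intersects F.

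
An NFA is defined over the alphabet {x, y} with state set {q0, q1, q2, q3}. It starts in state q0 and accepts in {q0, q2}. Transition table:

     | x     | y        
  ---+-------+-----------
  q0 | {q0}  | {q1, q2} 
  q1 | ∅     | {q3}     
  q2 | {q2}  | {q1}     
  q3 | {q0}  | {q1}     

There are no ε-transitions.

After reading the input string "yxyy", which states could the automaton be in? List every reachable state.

Start in {q0}.
Read 'y': q0→{q1, q2}; now {q1, q2}.
Read 'x': q1→∅, q2→{q2}; now {q2}.
Read 'y': q2→{q1}; now {q1}.
Read 'y': q1→{q3}; now {q3}.

{q3}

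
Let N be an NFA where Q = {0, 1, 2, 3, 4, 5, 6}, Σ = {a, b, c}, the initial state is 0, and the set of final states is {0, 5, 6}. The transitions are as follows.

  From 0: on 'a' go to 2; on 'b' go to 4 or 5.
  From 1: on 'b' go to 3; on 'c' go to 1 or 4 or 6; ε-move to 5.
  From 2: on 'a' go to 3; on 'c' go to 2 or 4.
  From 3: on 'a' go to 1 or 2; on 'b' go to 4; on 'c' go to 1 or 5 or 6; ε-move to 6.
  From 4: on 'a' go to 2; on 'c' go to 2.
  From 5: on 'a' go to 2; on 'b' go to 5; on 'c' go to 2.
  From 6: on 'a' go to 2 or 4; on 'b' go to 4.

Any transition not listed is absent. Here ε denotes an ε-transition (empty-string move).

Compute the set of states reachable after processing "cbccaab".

Start in {0}.
Read 'c': 0→∅; now ∅.
The set is empty and remains empty for the remaining 6 symbols.

∅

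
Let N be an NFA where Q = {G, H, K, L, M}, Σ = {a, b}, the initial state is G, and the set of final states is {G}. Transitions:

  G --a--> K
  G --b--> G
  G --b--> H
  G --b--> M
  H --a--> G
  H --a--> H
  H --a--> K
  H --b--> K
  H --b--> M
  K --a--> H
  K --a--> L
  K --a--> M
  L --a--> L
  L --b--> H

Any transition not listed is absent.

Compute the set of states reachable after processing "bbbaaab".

Start in {G}.
Read 'b': G→{G, H, M}; now {G, H, M}.
Read 'b': G→{G, H, M}, H→{K, M}, M→∅; now {G, H, K, M}.
Read 'b': G→{G, H, M}, H→{K, M}, K→∅, M→∅; now {G, H, K, M}.
Read 'a': G→{K}, H→{G, H, K}, K→{H, L, M}, M→∅; now {G, H, K, L, M}.
Read 'a': G→{K}, H→{G, H, K}, K→{H, L, M}, L→{L}, M→∅; now {G, H, K, L, M}.
Read 'a': G→{K}, H→{G, H, K}, K→{H, L, M}, L→{L}, M→∅; now {G, H, K, L, M}.
Read 'b': G→{G, H, M}, H→{K, M}, K→∅, L→{H}, M→∅; now {G, H, K, M}.

{G, H, K, M}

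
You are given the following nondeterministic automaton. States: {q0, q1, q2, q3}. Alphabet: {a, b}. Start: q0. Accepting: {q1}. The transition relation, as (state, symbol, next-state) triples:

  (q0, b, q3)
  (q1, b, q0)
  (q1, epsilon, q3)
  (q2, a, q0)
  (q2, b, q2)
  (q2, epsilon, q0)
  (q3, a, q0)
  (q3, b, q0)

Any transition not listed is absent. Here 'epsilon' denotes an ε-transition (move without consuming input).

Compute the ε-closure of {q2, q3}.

Begin with {q2, q3}.
ε-move q2 → q0; add q0.

{q0, q2, q3}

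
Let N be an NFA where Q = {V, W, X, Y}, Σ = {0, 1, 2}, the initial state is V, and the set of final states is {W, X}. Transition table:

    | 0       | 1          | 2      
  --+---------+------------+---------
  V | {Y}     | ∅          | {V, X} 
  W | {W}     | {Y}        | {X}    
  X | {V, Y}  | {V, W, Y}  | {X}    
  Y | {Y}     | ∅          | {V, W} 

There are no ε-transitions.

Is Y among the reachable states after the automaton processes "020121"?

Start in {V}.
Read '0': {V} → {Y}.
Read '2': {Y} → {V, W}.
Read '0': {V, W} → {W, Y}.
Read '1': {W, Y} → {Y}.
Read '2': {Y} → {V, W}.
Read '1': {V, W} → {Y}.
State Y is in {Y}.

Yes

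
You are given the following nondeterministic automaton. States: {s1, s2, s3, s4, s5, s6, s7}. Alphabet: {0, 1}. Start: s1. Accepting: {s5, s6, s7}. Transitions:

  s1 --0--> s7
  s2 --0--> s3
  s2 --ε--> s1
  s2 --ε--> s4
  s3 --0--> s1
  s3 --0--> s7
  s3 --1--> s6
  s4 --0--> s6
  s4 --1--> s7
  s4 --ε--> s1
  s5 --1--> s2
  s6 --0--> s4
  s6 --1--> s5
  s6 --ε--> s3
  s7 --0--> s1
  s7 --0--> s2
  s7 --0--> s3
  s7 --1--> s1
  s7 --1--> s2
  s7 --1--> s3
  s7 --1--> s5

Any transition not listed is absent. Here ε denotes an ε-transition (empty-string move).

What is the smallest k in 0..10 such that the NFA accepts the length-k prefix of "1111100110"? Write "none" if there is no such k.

Start in {s1}.
Read '1': {s1} → ∅.
The set is empty and remains empty for the remaining 9 symbols.
No reachable set along the way intersects F.

none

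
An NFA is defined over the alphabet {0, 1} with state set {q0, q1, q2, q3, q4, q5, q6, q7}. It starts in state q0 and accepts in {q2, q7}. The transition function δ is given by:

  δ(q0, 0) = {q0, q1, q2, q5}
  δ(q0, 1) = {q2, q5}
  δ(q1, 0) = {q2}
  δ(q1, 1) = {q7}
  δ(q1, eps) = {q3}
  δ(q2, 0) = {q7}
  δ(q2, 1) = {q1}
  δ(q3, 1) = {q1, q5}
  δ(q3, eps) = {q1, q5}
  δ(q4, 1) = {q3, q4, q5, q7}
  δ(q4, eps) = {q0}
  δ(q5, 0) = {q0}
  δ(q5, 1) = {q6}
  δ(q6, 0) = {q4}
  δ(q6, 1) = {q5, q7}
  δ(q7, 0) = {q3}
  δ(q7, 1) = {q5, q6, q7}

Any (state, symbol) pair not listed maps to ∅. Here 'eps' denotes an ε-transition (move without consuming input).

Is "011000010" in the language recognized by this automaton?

Start in {q0}.
Read '0': {q0} → {q0, q1, q2, q3, q5}.
Read '1': {q0, q1, q2, q3, q5} → {q1, q2, q3, q5, q6, q7}.
Read '1': {q1, q2, q3, q5, q6, q7} → {q1, q3, q5, q6, q7}.
Read '0': {q1, q3, q5, q6, q7} → {q0, q1, q2, q3, q4, q5}.
Read '0': {q0, q1, q2, q3, q4, q5} → {q0, q1, q2, q3, q5, q7}.
Read '0': {q0, q1, q2, q3, q5, q7} → {q0, q1, q2, q3, q5, q7}.
Read '0': {q0, q1, q2, q3, q5, q7} → {q0, q1, q2, q3, q5, q7}.
Read '1': {q0, q1, q2, q3, q5, q7} → {q1, q2, q3, q5, q6, q7}.
Read '0': {q1, q2, q3, q5, q6, q7} → {q0, q1, q2, q3, q4, q5, q7}.
The final set {q0, q1, q2, q3, q4, q5, q7} contains the accepting states q2, q7.

Yes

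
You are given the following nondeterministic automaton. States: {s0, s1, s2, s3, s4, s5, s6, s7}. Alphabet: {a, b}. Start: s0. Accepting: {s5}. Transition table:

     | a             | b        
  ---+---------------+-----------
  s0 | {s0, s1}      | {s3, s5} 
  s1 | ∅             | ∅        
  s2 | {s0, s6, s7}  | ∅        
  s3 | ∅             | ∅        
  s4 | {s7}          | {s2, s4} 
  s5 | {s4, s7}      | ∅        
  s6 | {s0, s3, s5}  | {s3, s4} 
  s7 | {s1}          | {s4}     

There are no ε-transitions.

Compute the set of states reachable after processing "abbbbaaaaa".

Start in {s0}.
Read 'a': {s0} → {s0, s1}.
Read 'b': {s0, s1} → {s3, s5}.
Read 'b': {s3, s5} → ∅.
The set is empty and remains empty for the remaining 7 symbols.

∅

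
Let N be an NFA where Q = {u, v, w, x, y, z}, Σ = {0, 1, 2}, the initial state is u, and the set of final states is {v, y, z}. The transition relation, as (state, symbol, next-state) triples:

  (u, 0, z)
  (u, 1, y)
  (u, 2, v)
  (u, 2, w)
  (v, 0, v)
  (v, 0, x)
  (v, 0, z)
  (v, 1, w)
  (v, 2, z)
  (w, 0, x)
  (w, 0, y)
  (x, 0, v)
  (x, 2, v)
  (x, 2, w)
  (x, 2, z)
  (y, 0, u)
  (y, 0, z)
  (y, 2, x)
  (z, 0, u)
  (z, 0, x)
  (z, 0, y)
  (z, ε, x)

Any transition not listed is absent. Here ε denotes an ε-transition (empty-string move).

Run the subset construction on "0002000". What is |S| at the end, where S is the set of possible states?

5

Start in {u}.
Read '0': {u} → {x, z}.
Read '0': {x, z} → {u, v, x, y}.
Read '0': {u, v, x, y} → {u, v, x, z}.
Read '2': {u, v, x, z} → {v, w, x, z}.
Read '0': {v, w, x, z} → {u, v, x, y, z}.
Read '0': {u, v, x, y, z} → {u, v, x, y, z}.
Read '0': {u, v, x, y, z} → {u, v, x, y, z}.
That set has 5 states.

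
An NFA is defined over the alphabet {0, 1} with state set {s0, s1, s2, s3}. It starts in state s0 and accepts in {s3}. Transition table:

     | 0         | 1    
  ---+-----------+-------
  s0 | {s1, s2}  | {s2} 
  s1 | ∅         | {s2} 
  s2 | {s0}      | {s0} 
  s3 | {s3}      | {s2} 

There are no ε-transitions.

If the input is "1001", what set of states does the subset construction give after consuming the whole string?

{s0, s2}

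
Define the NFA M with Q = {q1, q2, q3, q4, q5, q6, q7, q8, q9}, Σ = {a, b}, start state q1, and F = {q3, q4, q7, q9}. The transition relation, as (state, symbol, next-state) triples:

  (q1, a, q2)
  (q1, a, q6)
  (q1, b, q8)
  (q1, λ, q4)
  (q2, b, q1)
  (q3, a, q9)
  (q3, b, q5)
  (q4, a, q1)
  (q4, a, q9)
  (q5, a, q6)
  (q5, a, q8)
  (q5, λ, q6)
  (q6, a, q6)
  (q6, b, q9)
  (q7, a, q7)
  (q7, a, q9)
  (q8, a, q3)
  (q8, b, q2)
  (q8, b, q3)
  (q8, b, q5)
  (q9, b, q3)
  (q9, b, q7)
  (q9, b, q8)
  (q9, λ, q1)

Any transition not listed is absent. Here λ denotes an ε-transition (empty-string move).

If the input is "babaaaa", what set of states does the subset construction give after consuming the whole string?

Start: ε-closure({q1}) = {q1, q4}.
Read 'b': {q1, q4} → {q8}.
Read 'a': {q8} → {q3}.
Read 'b': {q3} → {q5, q6}.
Read 'a': {q5, q6} → {q6, q8}.
Read 'a': {q6, q8} → {q3, q6}.
Read 'a': {q3, q6} → {q1, q4, q6, q9}.
Read 'a': {q1, q4, q6, q9} → {q1, q2, q4, q6, q9}.

{q1, q2, q4, q6, q9}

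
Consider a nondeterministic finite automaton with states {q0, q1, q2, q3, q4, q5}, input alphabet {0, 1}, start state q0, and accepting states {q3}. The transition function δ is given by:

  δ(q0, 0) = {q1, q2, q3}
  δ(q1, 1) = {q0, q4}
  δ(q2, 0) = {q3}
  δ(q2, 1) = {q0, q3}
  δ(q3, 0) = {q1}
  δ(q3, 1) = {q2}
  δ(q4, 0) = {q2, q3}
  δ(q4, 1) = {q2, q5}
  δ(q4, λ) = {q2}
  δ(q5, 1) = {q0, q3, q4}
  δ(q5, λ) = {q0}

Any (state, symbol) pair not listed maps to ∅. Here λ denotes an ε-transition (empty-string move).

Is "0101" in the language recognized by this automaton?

Yes

Start in {q0}.
Read '0': q0→{q1, q2, q3}; now {q1, q2, q3}.
Read '1': q1→{q0, q4}, q2→{q0, q3}, q3→{q2}; now {q0, q2, q3, q4}.
Read '0': q0→{q1, q2, q3}, q2→{q3}, q3→{q1}, q4→{q2, q3}; now {q1, q2, q3}.
Read '1': q1→{q0, q4}, q2→{q0, q3}, q3→{q2}; now {q0, q2, q3, q4}.
The final set {q0, q2, q3, q4} contains the accepting state q3.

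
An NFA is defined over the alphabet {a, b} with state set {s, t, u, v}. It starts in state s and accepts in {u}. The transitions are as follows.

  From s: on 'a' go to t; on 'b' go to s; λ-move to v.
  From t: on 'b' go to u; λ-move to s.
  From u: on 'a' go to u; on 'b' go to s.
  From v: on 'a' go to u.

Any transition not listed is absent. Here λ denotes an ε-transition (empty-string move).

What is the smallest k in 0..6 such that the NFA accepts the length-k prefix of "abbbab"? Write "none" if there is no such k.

1

Start: ε-closure({s}) = {s, v}.
Read 'a': {s, v} → {s, t, u, v}.
None of the earlier sets intersect F, but {s, t, u, v} does.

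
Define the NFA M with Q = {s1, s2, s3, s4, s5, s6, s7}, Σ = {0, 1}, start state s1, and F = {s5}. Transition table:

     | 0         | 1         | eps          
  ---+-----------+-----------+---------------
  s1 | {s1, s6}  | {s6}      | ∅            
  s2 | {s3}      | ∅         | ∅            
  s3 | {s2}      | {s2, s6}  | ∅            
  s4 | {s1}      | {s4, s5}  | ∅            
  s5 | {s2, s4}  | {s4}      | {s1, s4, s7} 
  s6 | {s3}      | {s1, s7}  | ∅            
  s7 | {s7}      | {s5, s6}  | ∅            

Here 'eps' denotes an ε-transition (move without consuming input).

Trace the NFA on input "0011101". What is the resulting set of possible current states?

{s1, s2, s4, s5, s6, s7}

Start in {s1}.
Read '0': s1→{s1, s6}; now {s1, s6}.
Read '0': s1→{s1, s6}, s6→{s3}; now {s1, s3, s6}.
Read '1': s1→{s6}, s3→{s2, s6}, s6→{s1, s7}; now {s1, s2, s6, s7}.
Read '1': s1→{s6}, s2→∅, s6→{s1, s7}, s7→{s5, s6}; union {s1, s5, s6, s7}; ε-closure = {s1, s4, s5, s6, s7}.
Read '1': s1→{s6}, s4→{s4, s5}, s5→{s4}, s6→{s1, s7}, s7→{s5, s6}; now {s1, s4, s5, s6, s7}.
Read '0': s1→{s1, s6}, s4→{s1}, s5→{s2, s4}, s6→{s3}, s7→{s7}; now {s1, s2, s3, s4, s6, s7}.
Read '1': s1→{s6}, s2→∅, s3→{s2, s6}, s4→{s4, s5}, s6→{s1, s7}, s7→{s5, s6}; now {s1, s2, s4, s5, s6, s7}.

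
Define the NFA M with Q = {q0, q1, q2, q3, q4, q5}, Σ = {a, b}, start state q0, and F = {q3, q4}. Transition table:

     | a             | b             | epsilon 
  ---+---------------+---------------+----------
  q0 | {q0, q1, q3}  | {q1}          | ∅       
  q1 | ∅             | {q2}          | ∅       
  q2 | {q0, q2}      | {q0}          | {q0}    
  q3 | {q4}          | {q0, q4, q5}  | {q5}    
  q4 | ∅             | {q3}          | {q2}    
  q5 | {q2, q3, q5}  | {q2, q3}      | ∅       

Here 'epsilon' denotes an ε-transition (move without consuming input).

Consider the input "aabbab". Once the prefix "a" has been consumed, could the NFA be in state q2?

Start in {q0}.
Read 'a': q0→{q0, q1, q3}; union {q0, q1, q3}; ε-closure = {q0, q1, q3, q5}.
State q2 is not in {q0, q1, q3, q5}.

No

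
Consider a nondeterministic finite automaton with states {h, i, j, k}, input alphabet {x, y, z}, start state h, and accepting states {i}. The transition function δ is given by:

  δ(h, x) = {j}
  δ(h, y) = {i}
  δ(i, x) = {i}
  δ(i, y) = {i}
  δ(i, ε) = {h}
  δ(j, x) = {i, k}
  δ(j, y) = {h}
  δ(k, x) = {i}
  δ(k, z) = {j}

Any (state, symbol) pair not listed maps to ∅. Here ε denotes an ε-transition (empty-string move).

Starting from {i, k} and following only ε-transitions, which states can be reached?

{h, i, k}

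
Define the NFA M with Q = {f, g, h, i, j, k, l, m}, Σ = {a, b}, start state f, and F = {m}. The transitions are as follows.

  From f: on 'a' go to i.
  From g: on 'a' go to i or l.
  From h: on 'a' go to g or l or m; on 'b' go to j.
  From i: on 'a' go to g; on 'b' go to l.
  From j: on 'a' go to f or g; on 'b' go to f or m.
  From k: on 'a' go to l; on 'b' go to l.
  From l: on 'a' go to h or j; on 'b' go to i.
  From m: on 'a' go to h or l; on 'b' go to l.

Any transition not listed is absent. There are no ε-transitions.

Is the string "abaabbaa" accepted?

Start in {f}.
Read 'a': f→{i}; now {i}.
Read 'b': i→{l}; now {l}.
Read 'a': l→{h, j}; now {h, j}.
Read 'a': h→{g, l, m}, j→{f, g}; now {f, g, l, m}.
Read 'b': f→∅, g→∅, l→{i}, m→{l}; now {i, l}.
Read 'b': i→{l}, l→{i}; now {i, l}.
Read 'a': i→{g}, l→{h, j}; now {g, h, j}.
Read 'a': g→{i, l}, h→{g, l, m}, j→{f, g}; now {f, g, i, l, m}.
The final set {f, g, i, l, m} contains the accepting state m.

Yes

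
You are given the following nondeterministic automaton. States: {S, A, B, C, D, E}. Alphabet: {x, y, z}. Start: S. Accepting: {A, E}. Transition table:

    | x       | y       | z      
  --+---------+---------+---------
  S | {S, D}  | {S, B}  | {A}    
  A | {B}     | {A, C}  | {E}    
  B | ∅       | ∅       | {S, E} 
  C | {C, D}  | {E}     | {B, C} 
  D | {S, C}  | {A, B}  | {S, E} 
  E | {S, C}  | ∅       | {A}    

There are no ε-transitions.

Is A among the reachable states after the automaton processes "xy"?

Yes

Start in {S}.
Read 'x': S→{S, D}; now {S, D}.
Read 'y': S→{S, B}, D→{A, B}; now {S, A, B}.
State A is in {S, A, B}.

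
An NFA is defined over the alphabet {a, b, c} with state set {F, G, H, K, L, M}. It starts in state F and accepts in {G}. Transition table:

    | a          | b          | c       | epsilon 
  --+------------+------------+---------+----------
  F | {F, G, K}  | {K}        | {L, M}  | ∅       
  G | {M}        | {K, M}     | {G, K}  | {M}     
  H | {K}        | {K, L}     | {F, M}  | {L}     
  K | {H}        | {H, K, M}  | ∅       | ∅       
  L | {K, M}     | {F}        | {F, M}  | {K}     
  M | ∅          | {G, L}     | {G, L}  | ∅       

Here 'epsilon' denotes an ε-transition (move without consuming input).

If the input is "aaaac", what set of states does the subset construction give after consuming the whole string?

{F, G, K, L, M}

Start in {F}.
Read 'a': {F} → {F, G, K, M}.
Read 'a': {F, G, K, M} → {F, G, H, K, L, M}.
Read 'a': {F, G, H, K, L, M} → {F, G, H, K, L, M}.
Read 'a': {F, G, H, K, L, M} → {F, G, H, K, L, M}.
Read 'c': {F, G, H, K, L, M} → {F, G, K, L, M}.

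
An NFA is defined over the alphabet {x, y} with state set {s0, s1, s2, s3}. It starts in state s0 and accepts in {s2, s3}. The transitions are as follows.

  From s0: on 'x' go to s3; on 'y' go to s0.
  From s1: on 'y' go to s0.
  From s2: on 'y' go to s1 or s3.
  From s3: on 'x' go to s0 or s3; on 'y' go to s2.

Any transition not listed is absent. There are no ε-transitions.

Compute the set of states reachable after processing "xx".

Start in {s0}.
Read 'x': s0→{s3}; now {s3}.
Read 'x': s3→{s0, s3}; now {s0, s3}.

{s0, s3}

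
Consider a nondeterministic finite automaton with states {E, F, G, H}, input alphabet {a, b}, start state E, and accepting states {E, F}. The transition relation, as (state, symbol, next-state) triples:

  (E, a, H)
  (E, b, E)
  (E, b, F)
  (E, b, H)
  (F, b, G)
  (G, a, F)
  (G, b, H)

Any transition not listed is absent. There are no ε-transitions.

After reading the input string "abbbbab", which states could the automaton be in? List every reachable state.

Start in {E}.
Read 'a': E→{H}; now {H}.
Read 'b': H→∅; now ∅.
The set is empty and remains empty for the remaining 5 symbols.

∅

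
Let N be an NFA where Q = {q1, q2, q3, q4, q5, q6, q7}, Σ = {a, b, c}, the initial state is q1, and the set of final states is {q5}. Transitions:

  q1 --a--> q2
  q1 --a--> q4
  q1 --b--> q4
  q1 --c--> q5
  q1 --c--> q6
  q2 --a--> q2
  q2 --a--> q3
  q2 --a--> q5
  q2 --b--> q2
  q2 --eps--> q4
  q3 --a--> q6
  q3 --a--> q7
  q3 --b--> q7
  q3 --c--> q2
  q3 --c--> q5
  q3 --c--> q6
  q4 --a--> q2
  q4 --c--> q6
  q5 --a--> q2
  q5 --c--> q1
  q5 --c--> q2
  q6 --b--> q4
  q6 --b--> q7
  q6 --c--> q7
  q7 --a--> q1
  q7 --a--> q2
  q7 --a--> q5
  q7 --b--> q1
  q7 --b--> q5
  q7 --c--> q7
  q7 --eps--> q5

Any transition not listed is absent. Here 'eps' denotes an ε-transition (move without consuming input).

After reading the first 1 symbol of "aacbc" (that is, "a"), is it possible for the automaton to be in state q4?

Start in {q1}.
Read 'a': q1→{q2, q4}; now {q2, q4}.
State q4 is in {q2, q4}.

Yes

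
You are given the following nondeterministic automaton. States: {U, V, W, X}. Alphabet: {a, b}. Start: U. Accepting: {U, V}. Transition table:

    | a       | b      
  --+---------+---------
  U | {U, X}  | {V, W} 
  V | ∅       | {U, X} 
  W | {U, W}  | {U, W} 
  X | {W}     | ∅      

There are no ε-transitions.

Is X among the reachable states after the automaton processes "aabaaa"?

Yes

Start in {U}.
Read 'a': U→{U, X}; now {U, X}.
Read 'a': U→{U, X}, X→{W}; now {U, W, X}.
Read 'b': U→{V, W}, W→{U, W}, X→∅; now {U, V, W}.
Read 'a': U→{U, X}, V→∅, W→{U, W}; now {U, W, X}.
Read 'a': U→{U, X}, W→{U, W}, X→{W}; now {U, W, X}.
Read 'a': U→{U, X}, W→{U, W}, X→{W}; now {U, W, X}.
State X is in {U, W, X}.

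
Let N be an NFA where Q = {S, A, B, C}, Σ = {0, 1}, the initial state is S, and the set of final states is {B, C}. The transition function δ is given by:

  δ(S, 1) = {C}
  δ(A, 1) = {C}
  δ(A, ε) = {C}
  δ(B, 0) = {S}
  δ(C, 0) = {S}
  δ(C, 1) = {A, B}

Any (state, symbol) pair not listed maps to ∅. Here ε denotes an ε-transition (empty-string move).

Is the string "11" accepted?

Yes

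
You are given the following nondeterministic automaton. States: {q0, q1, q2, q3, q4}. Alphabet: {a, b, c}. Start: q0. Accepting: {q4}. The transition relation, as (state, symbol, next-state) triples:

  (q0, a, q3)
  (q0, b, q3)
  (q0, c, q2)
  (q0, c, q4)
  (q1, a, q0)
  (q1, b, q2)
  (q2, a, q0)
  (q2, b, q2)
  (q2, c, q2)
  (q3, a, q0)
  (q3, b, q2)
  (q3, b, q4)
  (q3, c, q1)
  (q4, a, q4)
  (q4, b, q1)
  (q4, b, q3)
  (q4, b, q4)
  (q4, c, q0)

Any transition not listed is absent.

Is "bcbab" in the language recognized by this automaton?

No

Start in {q0}.
Read 'b': {q0} → {q3}.
Read 'c': {q3} → {q1}.
Read 'b': {q1} → {q2}.
Read 'a': {q2} → {q0}.
Read 'b': {q0} → {q3}.
The final set {q3} contains no accepting state.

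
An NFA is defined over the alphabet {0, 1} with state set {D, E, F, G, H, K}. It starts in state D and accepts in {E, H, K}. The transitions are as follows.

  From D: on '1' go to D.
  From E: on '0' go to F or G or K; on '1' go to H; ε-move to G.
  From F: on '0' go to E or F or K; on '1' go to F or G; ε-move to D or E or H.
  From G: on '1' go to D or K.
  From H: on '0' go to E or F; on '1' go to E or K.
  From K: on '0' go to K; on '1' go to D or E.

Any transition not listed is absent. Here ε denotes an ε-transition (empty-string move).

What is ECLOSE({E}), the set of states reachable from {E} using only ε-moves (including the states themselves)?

{E, G}

Begin with {E}.
ε-move E → G; add G.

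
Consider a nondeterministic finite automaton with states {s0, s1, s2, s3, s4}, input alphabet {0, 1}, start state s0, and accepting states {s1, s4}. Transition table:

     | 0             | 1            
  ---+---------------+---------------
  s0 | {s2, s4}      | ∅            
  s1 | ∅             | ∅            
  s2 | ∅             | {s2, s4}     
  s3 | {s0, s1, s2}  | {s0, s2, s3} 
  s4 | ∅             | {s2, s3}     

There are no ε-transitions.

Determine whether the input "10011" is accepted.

Start in {s0}.
Read '1': s0→∅; now ∅.
The set is empty and remains empty for the remaining 4 symbols.
The final set ∅ contains no accepting state.

No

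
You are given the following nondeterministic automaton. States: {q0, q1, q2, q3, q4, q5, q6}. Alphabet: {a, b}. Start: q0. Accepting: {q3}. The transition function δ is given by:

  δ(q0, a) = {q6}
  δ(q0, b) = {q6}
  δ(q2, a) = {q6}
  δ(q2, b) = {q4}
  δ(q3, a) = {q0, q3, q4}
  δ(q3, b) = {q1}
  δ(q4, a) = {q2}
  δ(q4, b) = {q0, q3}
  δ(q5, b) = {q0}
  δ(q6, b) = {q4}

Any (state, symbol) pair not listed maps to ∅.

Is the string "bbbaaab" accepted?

Start in {q0}.
Read 'b': q0→{q6}; now {q6}.
Read 'b': q6→{q4}; now {q4}.
Read 'b': q4→{q0, q3}; now {q0, q3}.
Read 'a': q0→{q6}, q3→{q0, q3, q4}; now {q0, q3, q4, q6}.
Read 'a': q0→{q6}, q3→{q0, q3, q4}, q4→{q2}, q6→∅; now {q0, q2, q3, q4, q6}.
Read 'a': q0→{q6}, q2→{q6}, q3→{q0, q3, q4}, q4→{q2}, q6→∅; now {q0, q2, q3, q4, q6}.
Read 'b': q0→{q6}, q2→{q4}, q3→{q1}, q4→{q0, q3}, q6→{q4}; now {q0, q1, q3, q4, q6}.
The final set {q0, q1, q3, q4, q6} contains the accepting state q3.

Yes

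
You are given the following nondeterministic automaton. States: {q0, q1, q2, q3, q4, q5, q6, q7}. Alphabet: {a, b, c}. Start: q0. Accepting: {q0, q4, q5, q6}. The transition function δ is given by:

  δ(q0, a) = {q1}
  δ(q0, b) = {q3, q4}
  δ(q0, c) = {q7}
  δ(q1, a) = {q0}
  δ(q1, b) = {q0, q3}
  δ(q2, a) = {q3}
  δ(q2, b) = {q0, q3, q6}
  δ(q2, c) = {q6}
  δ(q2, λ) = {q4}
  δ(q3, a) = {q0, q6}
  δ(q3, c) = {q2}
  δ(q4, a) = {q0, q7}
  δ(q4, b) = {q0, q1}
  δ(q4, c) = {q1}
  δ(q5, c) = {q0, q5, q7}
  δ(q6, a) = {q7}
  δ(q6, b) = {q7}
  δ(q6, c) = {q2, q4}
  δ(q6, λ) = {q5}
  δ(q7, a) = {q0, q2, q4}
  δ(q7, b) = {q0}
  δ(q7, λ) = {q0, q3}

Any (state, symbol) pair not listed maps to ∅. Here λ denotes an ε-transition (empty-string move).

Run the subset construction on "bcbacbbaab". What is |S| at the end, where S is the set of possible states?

Start in {q0}.
Read 'b': {q0} → {q3, q4}.
Read 'c': {q3, q4} → {q1, q2, q4}.
Read 'b': {q1, q2, q4} → {q0, q1, q3, q5, q6}.
Read 'a': {q0, q1, q3, q5, q6} → {q0, q1, q3, q5, q6, q7}.
Read 'c': {q0, q1, q3, q5, q6, q7} → {q0, q2, q3, q4, q5, q7}.
Read 'b': {q0, q2, q3, q4, q5, q7} → {q0, q1, q3, q4, q5, q6}.
Read 'b': {q0, q1, q3, q4, q5, q6} → {q0, q1, q3, q4, q7}.
Read 'a': {q0, q1, q3, q4, q7} → {q0, q1, q2, q3, q4, q5, q6, q7}.
Read 'a': {q0, q1, q2, q3, q4, q5, q6, q7} → {q0, q1, q2, q3, q4, q5, q6, q7}.
Read 'b': {q0, q1, q2, q3, q4, q5, q6, q7} → {q0, q1, q3, q4, q5, q6, q7}.
That set has 7 states.

7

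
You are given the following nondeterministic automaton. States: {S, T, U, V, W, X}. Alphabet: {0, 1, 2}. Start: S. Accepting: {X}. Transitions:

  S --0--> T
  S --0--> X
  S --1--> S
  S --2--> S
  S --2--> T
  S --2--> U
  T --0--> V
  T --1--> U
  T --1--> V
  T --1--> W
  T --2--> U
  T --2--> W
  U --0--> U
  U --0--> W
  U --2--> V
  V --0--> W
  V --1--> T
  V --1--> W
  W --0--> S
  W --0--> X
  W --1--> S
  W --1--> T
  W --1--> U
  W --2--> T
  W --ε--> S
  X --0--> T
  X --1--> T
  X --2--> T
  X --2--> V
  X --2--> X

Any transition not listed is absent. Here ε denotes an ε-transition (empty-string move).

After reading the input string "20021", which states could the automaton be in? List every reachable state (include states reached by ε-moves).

Start in {S}.
Read '2': {S} → {S, T, U}.
Read '0': {S, T, U} → {S, T, U, V, W, X}.
Read '0': {S, T, U, V, W, X} → {S, T, U, V, W, X}.
Read '2': {S, T, U, V, W, X} → {S, T, U, V, W, X}.
Read '1': {S, T, U, V, W, X} → {S, T, U, V, W}.

{S, T, U, V, W}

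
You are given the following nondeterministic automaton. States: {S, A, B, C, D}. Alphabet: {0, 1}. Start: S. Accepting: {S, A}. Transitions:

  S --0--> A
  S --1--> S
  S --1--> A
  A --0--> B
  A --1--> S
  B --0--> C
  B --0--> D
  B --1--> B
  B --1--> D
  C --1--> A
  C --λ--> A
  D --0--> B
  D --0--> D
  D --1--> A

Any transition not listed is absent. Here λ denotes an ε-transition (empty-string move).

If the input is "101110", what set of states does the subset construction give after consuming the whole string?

{A, B, C, D}

Start in {S}.
Read '1': S→{S, A}; now {S, A}.
Read '0': S→{A}, A→{B}; now {A, B}.
Read '1': A→{S}, B→{B, D}; now {S, B, D}.
Read '1': S→{S, A}, B→{B, D}, D→{A}; now {S, A, B, D}.
Read '1': S→{S, A}, A→{S}, B→{B, D}, D→{A}; now {S, A, B, D}.
Read '0': S→{A}, A→{B}, B→{C, D}, D→{B, D}; now {A, B, C, D}.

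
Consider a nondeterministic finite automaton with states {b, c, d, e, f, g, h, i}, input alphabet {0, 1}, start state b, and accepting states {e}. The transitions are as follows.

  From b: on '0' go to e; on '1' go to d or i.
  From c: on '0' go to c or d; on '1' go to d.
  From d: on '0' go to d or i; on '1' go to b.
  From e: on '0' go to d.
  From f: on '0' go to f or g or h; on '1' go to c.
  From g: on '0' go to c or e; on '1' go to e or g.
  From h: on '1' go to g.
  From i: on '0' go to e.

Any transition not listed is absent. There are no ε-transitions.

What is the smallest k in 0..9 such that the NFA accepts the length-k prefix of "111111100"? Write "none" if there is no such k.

Start in {b}.
Read '1': b→{d, i}; now {d, i}.
Read '1': d→{b}, i→∅; now {b}.
Read '1': b→{d, i}; now {d, i}.
Read '1': d→{b}, i→∅; now {b}.
Read '1': b→{d, i}; now {d, i}.
Read '1': d→{b}, i→∅; now {b}.
Read '1': b→{d, i}; now {d, i}.
Read '0': d→{d, i}, i→{e}; now {d, e, i}.
None of the earlier sets intersect F, but {d, e, i} does.

8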